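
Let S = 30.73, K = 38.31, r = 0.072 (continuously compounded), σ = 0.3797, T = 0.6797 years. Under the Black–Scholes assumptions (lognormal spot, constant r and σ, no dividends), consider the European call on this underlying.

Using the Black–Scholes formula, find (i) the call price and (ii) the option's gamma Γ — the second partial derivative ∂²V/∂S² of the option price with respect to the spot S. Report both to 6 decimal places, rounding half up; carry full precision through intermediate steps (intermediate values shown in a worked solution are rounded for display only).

σ√T = 0.3797·√0.6797 = 0.313040
d₁ = (ln(S/K) + (r+σ²/2)T) / (σ√T) = (ln(30.73/38.31) + (0.072+0.3797²/2)·0.6797) / 0.313040 = (-0.220472 + 0.097935) / 0.313040 = -0.391440
d₂ = d₁ − σ√T = -0.391440 − 0.313040 = -0.704480
e^{−rT} = e^{−0.072·0.6797} = 0.952240
N(d₁) = 0.347736,  N(d₂) = 0.240567
Call price V = S·N(d₁) − K·e^{−rT}·N(d₂) = 10.685924 − 8.775958 = 1.909967
φ(d₁) = (1/√(2π))·e^{−d₁²/2} = 0.369520
Γ = φ(d₁) / (S·σ·√T) = 0.038413

price = 1.909967
Γ = 0.038413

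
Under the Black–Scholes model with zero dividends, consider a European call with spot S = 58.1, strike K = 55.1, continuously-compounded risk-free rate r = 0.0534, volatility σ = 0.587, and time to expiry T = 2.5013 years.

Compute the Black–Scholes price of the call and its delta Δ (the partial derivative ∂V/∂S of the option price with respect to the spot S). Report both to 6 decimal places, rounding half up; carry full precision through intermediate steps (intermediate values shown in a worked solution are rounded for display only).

σ√T = 0.587·√2.5013 = 0.928370
d₁ = (ln(S/K) + (r+σ²/2)T) / (σ√T) = (ln(58.1/55.1) + (0.0534+0.587²/2)·2.5013) / 0.928370 = (0.053016 + 0.564505) / 0.928370 = 0.665167
d₂ = d₁ − σ√T = 0.665167 − 0.928370 = -0.263203
e^{−rT} = e^{−0.0534·2.5013} = 0.874967
N(d₁) = 0.747028,  N(d₂) = 0.396197
Call price V = S·N(d₁) − K·e^{−rT}·N(d₂) = 43.402329 − 19.100922 = 24.301407
Δ = N(d₁) = 0.747028

price = 24.301407
Δ = 0.747028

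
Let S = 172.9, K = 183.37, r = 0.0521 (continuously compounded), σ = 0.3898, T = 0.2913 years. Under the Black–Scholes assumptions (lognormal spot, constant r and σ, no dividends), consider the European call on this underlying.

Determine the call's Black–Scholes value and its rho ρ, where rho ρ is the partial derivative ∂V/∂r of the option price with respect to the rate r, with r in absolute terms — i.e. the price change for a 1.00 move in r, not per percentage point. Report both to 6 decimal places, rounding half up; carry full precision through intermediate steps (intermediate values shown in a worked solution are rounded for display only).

price = 11.269646
ρ = 19.851620

σ√T = 0.3898·√0.2913 = 0.210384
d₁ = (ln(S/K) + (r+σ²/2)T) / (σ√T) = (ln(172.9/183.37) + (0.0521+0.3898²/2)·0.2913) / 0.210384 = (-0.058793 + 0.037307) / 0.210384 = -0.102124
d₂ = d₁ − σ√T = -0.102124 − 0.210384 = -0.312508
e^{−rT} = e^{−0.0521·0.2913} = 0.984938
N(d₁) = 0.459329,  N(d₂) = 0.377327
Call price V = S·N(d₁) − K·e^{−rT}·N(d₂) = 79.418015 − 68.148369 = 11.269646
ρ = K·T·e^{−rT}·N(d₂) = 19.851620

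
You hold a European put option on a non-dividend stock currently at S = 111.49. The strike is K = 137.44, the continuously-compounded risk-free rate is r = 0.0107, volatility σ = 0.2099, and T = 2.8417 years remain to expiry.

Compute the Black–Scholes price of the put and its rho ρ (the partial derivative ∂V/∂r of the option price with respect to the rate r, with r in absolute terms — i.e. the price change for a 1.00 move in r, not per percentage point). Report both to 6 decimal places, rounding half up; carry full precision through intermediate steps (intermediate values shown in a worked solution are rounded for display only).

σ√T = 0.2099·√2.8417 = 0.353836
d₁ = (ln(S/K) + (r+σ²/2)T) / (σ√T) = (ln(111.49/137.44) + (0.0107+0.2099²/2)·2.8417) / 0.353836 = (-0.209253 + 0.093006) / 0.353836 = -0.328533
d₂ = d₁ − σ√T = -0.328533 − 0.353836 = -0.682368
e^{−rT} = e^{−0.0107·2.8417} = 0.970051
N(−d₁) = 0.628746,  N(−d₂) = 0.752497
Put price V = K·e^{−rT}·N(−d₂) − S·N(−d₁) = 100.325802 − 70.098837 = 30.226965
ρ = −K·T·e^{−rT}·N(−d₂) = -285.095832

price = 30.226965
ρ = -285.095832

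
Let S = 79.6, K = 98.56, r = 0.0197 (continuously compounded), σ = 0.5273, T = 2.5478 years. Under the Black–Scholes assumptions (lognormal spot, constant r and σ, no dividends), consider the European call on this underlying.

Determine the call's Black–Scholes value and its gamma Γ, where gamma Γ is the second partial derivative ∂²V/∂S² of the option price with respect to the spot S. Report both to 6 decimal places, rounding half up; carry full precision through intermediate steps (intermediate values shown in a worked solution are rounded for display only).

σ√T = 0.5273·√2.5478 = 0.841667
d₁ = (ln(S/K) + (r+σ²/2)T) / (σ√T) = (ln(79.6/98.56) + (0.0197+0.5273²/2)·2.5478) / 0.841667 = (-0.213651 + 0.404394) / 0.841667 = 0.226624
d₂ = d₁ − σ√T = 0.226624 − 0.841667 = -0.615043
e^{−rT} = e^{−0.0197·2.5478} = 0.951047
N(d₁) = 0.589642,  N(d₂) = 0.269263
Call price V = S·N(d₁) − K·e^{−rT}·N(d₂) = 46.935503 − 25.239435 = 21.696069
φ(d₁) = (1/√(2π))·e^{−d₁²/2} = 0.388828
Γ = φ(d₁) / (S·σ·√T) = 0.005804

price = 21.696069
Γ = 0.005804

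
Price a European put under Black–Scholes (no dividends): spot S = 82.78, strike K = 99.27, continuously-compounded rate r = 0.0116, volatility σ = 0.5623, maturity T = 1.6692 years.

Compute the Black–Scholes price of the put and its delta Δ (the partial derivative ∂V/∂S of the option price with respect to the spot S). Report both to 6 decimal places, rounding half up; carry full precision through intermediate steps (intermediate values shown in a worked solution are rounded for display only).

price = 33.441189
Δ = -0.444393

σ√T = 0.5623·√1.6692 = 0.726478
d₁ = (ln(S/K) + (r+σ²/2)T) / (σ√T) = (ln(82.78/99.27) + (0.0116+0.5623²/2)·1.6692) / 0.726478 = (-0.181657 + 0.283248) / 0.726478 = 0.139840
d₂ = d₁ − σ√T = 0.139840 − 0.726478 = -0.586638
e^{−rT} = e^{−0.0116·1.6692} = 0.980824
N(−d₁) = 0.444393,  N(−d₂) = 0.721276
Put price V = K·e^{−rT}·N(−d₂) − S·N(−d₁) = 70.228055 − 36.786867 = 33.441189
Δ = −N(−d₁) = -0.444393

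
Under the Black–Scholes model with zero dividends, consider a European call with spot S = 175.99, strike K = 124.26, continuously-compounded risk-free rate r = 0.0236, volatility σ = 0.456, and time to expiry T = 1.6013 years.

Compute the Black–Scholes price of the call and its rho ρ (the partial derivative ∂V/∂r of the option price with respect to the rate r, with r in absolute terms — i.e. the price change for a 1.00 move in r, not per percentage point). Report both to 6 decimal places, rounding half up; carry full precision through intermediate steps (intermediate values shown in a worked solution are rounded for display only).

σ√T = 0.456·√1.6013 = 0.577034
d₁ = (ln(S/K) + (r+σ²/2)T) / (σ√T) = (ln(175.99/124.26) + (0.0236+0.456²/2)·1.6013) / 0.577034 = (0.348051 + 0.204275) / 0.577034 = 0.957181
d₂ = d₁ − σ√T = 0.957181 − 0.577034 = 0.380147
e^{−rT} = e^{−0.0236·1.6013} = 0.962914
N(d₁) = 0.830762,  N(d₂) = 0.648082
Call price V = S·N(d₁) − K·e^{−rT}·N(d₂) = 146.205809 − 77.544138 = 68.661671
ρ = K·T·e^{−rT}·N(d₂) = 124.171429

price = 68.661671
ρ = 124.171429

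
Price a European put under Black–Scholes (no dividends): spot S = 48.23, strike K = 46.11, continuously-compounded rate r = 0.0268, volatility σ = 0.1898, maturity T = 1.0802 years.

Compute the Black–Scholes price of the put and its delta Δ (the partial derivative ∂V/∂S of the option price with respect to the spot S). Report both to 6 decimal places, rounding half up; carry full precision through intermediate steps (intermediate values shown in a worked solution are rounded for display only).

σ√T = 0.1898·√1.0802 = 0.197264
d₁ = (ln(S/K) + (r+σ²/2)T) / (σ√T) = (ln(48.23/46.11) + (0.0268+0.1898²/2)·1.0802) / 0.197264 = (0.044951 + 0.048406) / 0.197264 = 0.473260
d₂ = d₁ − σ√T = 0.473260 − 0.197264 = 0.275996
e^{−rT} = e^{−0.0268·1.0802} = 0.971466
N(−d₁) = 0.318014,  N(−d₂) = 0.391276
Put price V = K·e^{−rT}·N(−d₂) − S·N(−d₁) = 17.526905 − 15.337802 = 2.189104
Δ = −N(−d₁) = -0.318014

price = 2.189104
Δ = -0.318014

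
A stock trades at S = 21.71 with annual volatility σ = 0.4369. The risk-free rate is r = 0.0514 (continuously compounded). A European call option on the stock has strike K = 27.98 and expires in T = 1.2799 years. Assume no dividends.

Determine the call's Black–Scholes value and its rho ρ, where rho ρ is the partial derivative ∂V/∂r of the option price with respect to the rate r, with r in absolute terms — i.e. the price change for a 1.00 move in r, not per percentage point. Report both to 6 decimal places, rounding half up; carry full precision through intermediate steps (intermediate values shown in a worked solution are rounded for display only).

σ√T = 0.4369·√1.2799 = 0.494277
d₁ = (ln(S/K) + (r+σ²/2)T) / (σ√T) = (ln(21.71/27.98) + (0.0514+0.4369²/2)·1.2799) / 0.494277 = (-0.253717 + 0.187942) / 0.494277 = -0.133074
d₂ = d₁ − σ√T = -0.133074 − 0.494277 = -0.627351
e^{−rT} = e^{−0.0514·1.2799} = 0.936330
N(d₁) = 0.447067,  N(d₂) = 0.265215
Call price V = S·N(d₁) − K·e^{−rT}·N(d₂) = 9.705833 − 6.948233 = 2.757600
ρ = K·T·e^{−rT}·N(d₂) = 8.893044

price = 2.757600
ρ = 8.893044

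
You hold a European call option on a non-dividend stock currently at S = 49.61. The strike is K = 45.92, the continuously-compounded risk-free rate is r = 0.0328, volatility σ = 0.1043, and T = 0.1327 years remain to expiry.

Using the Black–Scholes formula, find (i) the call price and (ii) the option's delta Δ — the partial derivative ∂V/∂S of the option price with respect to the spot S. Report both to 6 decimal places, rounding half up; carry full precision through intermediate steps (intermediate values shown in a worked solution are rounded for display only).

price = 3.899651
Δ = 0.984915

σ√T = 0.1043·√0.1327 = 0.037994
d₁ = (ln(S/K) + (r+σ²/2)T) / (σ√T) = (ln(49.61/45.92) + (0.0328+0.1043²/2)·0.1327) / 0.037994 = (0.077292 + 0.005074) / 0.037994 = 2.167845
d₂ = d₁ − σ√T = 2.167845 − 0.037994 = 2.129851
e^{−rT} = e^{−0.0328·0.1327} = 0.995657
N(d₁) = 0.984915,  N(d₂) = 0.983408
Call price V = S·N(d₁) − K·e^{−rT}·N(d₂) = 48.861622 − 44.961971 = 3.899651
Δ = N(d₁) = 0.984915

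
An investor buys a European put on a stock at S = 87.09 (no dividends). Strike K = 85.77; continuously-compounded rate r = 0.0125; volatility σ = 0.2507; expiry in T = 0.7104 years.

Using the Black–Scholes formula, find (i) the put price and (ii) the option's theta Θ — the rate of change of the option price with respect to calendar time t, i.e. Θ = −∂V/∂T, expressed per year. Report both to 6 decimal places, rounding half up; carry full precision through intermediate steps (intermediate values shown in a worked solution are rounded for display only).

σ√T = 0.2507·√0.7104 = 0.211303
d₁ = (ln(S/K) + (r+σ²/2)T) / (σ√T) = (ln(87.09/85.77) + (0.0125+0.2507²/2)·0.7104) / 0.211303 = (0.015273 + 0.031204) / 0.211303 = 0.219955
d₂ = d₁ − σ√T = 0.219955 − 0.211303 = 0.008652
e^{−rT} = e^{−0.0125·0.7104} = 0.991159
N(−d₁) = 0.412953,  N(−d₂) = 0.496548
Put price V = K·e^{−rT}·N(−d₂) − S·N(−d₁) = 42.212427 − 35.964070 = 6.248357
φ(d₁) = (1/√(2π))·e^{−d₁²/2} = 0.389408
Θ = −S·φ(d₁)·σ/(2√T) + r·K·e^{−rT}·N(−d₂) = −5.043657 + 0.527655 = -4.516002

price = 6.248357
Θ = -4.516002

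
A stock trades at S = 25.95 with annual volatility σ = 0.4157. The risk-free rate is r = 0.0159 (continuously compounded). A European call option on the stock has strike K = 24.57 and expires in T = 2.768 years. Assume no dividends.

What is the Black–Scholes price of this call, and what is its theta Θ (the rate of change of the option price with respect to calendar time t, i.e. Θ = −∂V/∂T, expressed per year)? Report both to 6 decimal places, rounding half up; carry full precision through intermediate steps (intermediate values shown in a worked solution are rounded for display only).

σ√T = 0.4157·√2.768 = 0.691613
d₁ = (ln(S/K) + (r+σ²/2)T) / (σ√T) = (ln(25.95/24.57) + (0.0159+0.4157²/2)·2.768) / 0.691613 = (0.054645 + 0.283175) / 0.691613 = 0.488454
d₂ = d₁ − σ√T = 0.488454 − 0.691613 = -0.203159
e^{−rT} = e^{−0.0159·2.768} = 0.956943
N(d₁) = 0.687386,  N(d₂) = 0.419505
Call price V = S·N(d₁) − K·e^{−rT}·N(d₂) = 17.837659 − 9.863448 = 7.974211
φ(d₁) = (1/√(2π))·e^{−d₁²/2} = 0.354080
Θ = −S·φ(d₁)·σ/(2√T) − r·K·e^{−rT}·N(d₂) = −1.147905 − 0.156829 = -1.304734

price = 7.974211
Θ = -1.304734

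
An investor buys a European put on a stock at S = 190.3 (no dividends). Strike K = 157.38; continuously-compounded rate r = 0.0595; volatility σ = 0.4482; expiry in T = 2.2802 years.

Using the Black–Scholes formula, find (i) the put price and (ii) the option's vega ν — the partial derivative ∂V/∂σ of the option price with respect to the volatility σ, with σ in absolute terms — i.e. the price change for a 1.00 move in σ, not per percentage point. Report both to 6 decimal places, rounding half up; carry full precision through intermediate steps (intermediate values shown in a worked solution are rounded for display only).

price = 21.660537
ν = 81.941191

σ√T = 0.4482·√2.2802 = 0.676797
d₁ = (ln(S/K) + (r+σ²/2)T) / (σ√T) = (ln(190.3/157.38) + (0.0595+0.4482²/2)·2.2802) / 0.676797 = (0.189939 + 0.364699) / 0.676797 = 0.819504
d₂ = d₁ − σ√T = 0.819504 − 0.676797 = 0.142707
e^{−rT} = e^{−0.0595·2.2802} = 0.873129
N(−d₁) = 0.206250,  N(−d₂) = 0.443261
Put price V = K·e^{−rT}·N(−d₂) − S·N(−d₁) = 60.909836 − 39.249298 = 21.660537
φ(d₁) = (1/√(2π))·e^{−d₁²/2} = 0.285152
ν = S·φ(d₁)·√T = 81.941191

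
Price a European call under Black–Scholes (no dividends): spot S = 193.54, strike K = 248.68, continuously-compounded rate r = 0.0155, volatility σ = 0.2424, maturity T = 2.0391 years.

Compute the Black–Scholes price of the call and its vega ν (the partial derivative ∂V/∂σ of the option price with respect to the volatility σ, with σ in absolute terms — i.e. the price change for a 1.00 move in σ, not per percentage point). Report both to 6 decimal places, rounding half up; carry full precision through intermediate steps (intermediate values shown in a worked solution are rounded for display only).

σ√T = 0.2424·√2.0391 = 0.346140
d₁ = (ln(S/K) + (r+σ²/2)T) / (σ√T) = (ln(193.54/248.68) + (0.0155+0.2424²/2)·2.0391) / 0.346140 = (-0.250683 + 0.091513) / 0.346140 = -0.459843
d₂ = d₁ − σ√T = -0.459843 − 0.346140 = -0.805983
e^{−rT} = e^{−0.0155·2.0391} = 0.968888
N(d₁) = 0.322814,  N(d₂) = 0.210126
Call price V = S·N(d₁) − K·e^{−rT}·N(d₂) = 62.477489 − 50.628466 = 11.849023
φ(d₁) = (1/√(2π))·e^{−d₁²/2} = 0.358916
ν = S·φ(d₁)·√T = 99.193452

price = 11.849023
ν = 99.193452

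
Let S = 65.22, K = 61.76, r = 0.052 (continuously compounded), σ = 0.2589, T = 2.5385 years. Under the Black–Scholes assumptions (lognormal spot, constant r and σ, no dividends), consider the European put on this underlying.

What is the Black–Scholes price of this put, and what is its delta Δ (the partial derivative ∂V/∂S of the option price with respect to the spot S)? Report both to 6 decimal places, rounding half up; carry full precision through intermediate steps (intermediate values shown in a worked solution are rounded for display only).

price = 5.164615
Δ = -0.255140

σ√T = 0.2589·√2.5385 = 0.412497
d₁ = (ln(S/K) + (r+σ²/2)T) / (σ√T) = (ln(65.22/61.76) + (0.052+0.2589²/2)·2.5385) / 0.412497 = (0.054510 + 0.217079) / 0.412497 = 0.658403
d₂ = d₁ − σ√T = 0.658403 − 0.412497 = 0.245906
e^{−rT} = e^{−0.052·2.5385} = 0.876339
N(−d₁) = 0.255140,  N(−d₂) = 0.402878
Put price V = K·e^{−rT}·N(−d₂) − S·N(−d₁) = 21.804823 − 16.640209 = 5.164615
Δ = −N(−d₁) = -0.255140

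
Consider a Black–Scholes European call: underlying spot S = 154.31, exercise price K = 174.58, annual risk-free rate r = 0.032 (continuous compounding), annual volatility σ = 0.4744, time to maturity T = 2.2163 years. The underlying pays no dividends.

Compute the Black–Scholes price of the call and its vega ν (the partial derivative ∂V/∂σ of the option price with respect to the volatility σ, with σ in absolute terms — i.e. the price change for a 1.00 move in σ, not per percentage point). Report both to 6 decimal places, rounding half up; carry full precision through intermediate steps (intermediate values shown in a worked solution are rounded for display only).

price = 39.695366
ν = 88.153717

σ√T = 0.4744·√2.2163 = 0.706251
d₁ = (ln(S/K) + (r+σ²/2)T) / (σ√T) = (ln(154.31/174.58) + (0.032+0.4744²/2)·2.2163) / 0.706251 = (-0.123420 + 0.320317) / 0.706251 = 0.278792
d₂ = d₁ − σ√T = 0.278792 − 0.706251 = -0.427459
e^{−rT} = e^{−0.032·2.2163} = 0.931535
N(d₁) = 0.609798,  N(d₂) = 0.334523
Call price V = S·N(d₁) − K·e^{−rT}·N(d₂) = 94.097903 − 54.402537 = 39.695366
φ(d₁) = (1/√(2π))·e^{−d₁²/2} = 0.383736
ν = S·φ(d₁)·√T = 88.153717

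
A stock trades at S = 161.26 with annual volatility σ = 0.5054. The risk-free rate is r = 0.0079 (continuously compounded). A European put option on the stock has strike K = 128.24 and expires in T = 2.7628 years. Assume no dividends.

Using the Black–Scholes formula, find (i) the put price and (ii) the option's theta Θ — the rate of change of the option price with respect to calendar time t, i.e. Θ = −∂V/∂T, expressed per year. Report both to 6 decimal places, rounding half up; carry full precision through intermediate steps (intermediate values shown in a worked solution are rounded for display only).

price = 30.711906
Θ = -7.010751

σ√T = 0.5054·√2.7628 = 0.840059
d₁ = (ln(S/K) + (r+σ²/2)T) / (σ√T) = (ln(161.26/128.24) + (0.0079+0.5054²/2)·2.7628) / 0.840059 = (0.229114 + 0.374676) / 0.840059 = 0.718747
d₂ = d₁ − σ√T = 0.718747 − 0.840059 = -0.121312
e^{−rT} = e^{−0.0079·2.7628} = 0.978410
N(−d₁) = 0.236148,  N(−d₂) = 0.548278
Put price V = K·e^{−rT}·N(−d₂) − S·N(−d₁) = 68.793181 − 38.081275 = 30.711906
φ(d₁) = (1/√(2π))·e^{−d₁²/2} = 0.308129
Θ = −S·φ(d₁)·σ/(2√T) + r·K·e^{−rT}·N(−d₂) = −7.554217 + 0.543466 = -7.010751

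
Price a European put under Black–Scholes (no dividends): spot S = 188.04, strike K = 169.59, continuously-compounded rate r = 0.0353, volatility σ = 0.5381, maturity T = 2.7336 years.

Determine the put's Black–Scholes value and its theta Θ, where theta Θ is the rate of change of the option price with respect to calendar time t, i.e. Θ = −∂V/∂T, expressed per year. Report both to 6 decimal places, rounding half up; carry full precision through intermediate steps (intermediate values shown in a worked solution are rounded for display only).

σ√T = 0.5381·√2.7336 = 0.889673
d₁ = (ln(S/K) + (r+σ²/2)T) / (σ√T) = (ln(188.04/169.59) + (0.0353+0.5381²/2)·2.7336) / 0.889673 = (0.103271 + 0.492255) / 0.889673 = 0.669376
d₂ = d₁ − σ√T = 0.669376 − 0.889673 = -0.220297
e^{−rT} = e^{−0.0353·2.7336} = 0.908013
N(−d₁) = 0.251628,  N(−d₂) = 0.587180
Put price V = K·e^{−rT}·N(−d₂) − S·N(−d₁) = 90.419847 − 47.316075 = 43.103772
φ(d₁) = (1/√(2π))·e^{−d₁²/2} = 0.318870
Θ = −S·φ(d₁)·σ/(2√T) + r·K·e^{−rT}·N(−d₂) = −9.757303 + 3.191821 = -6.565483

price = 43.103772
Θ = -6.565483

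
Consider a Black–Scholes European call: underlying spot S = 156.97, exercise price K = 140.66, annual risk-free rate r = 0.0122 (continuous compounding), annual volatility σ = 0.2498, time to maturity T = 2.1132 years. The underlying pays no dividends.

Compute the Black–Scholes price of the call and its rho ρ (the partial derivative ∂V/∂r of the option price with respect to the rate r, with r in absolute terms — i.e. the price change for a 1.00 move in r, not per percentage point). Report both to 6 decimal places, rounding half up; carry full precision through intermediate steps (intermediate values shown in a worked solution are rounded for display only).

σ√T = 0.2498·√2.1132 = 0.363131
d₁ = (ln(S/K) + (r+σ²/2)T) / (σ√T) = (ln(156.97/140.66) + (0.0122+0.2498²/2)·2.1132) / 0.363131 = (0.109709 + 0.091713) / 0.363131 = 0.554682
d₂ = d₁ − σ√T = 0.554682 − 0.363131 = 0.191552
e^{−rT} = e^{−0.0122·2.1132} = 0.974548
N(d₁) = 0.710444,  N(d₂) = 0.575953
Call price V = S·N(d₁) − K·e^{−rT}·N(d₂) = 111.518386 − 78.951666 = 32.566719
ρ = K·T·e^{−rT}·N(d₂) = 166.840661

price = 32.566719
ρ = 166.840661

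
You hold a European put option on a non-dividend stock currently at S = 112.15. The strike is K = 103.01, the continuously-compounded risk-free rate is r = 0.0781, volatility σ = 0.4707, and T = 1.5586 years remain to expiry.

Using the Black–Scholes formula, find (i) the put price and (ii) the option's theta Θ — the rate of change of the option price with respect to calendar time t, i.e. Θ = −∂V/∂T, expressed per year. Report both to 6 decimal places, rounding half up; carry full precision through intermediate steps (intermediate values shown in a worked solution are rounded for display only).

price = 14.417293
Θ = -3.450818

σ√T = 0.4707·√1.5586 = 0.587640
d₁ = (ln(S/K) + (r+σ²/2)T) / (σ√T) = (ln(112.15/103.01) + (0.0781+0.4707²/2)·1.5586) / 0.587640 = (0.085011 + 0.294387) / 0.587640 = 0.645630
d₂ = d₁ − σ√T = 0.645630 − 0.587640 = 0.057990
e^{−rT} = e^{−0.0781·1.5586} = 0.885390
N(−d₁) = 0.259259,  N(−d₂) = 0.476878
Put price V = K·e^{−rT}·N(−d₂) − S·N(−d₁) = 43.493233 − 29.075940 = 14.417293
φ(d₁) = (1/√(2π))·e^{−d₁²/2} = 0.323888
Θ = −S·φ(d₁)·σ/(2√T) + r·K·e^{−rT}·N(−d₂) = −6.847639 + 3.396821 = -3.450818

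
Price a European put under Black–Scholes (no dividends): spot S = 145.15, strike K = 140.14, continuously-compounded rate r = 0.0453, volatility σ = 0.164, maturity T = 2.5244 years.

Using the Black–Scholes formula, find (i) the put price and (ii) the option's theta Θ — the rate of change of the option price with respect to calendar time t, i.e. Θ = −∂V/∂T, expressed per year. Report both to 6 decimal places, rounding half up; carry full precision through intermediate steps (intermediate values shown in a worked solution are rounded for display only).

σ√T = 0.164·√2.5244 = 0.260569
d₁ = (ln(S/K) + (r+σ²/2)T) / (σ√T) = (ln(145.15/140.14) + (0.0453+0.164²/2)·2.5244) / 0.260569 = (0.035126 + 0.148303) / 0.260569 = 0.703956
d₂ = d₁ − σ√T = 0.703956 − 0.260569 = 0.443387
e^{−rT} = e^{−0.0453·2.5244} = 0.891941
N(−d₁) = 0.240730,  N(−d₂) = 0.328743
Put price V = K·e^{−rT}·N(−d₂) − S·N(−d₁) = 41.091750 − 34.941967 = 6.149783
φ(d₁) = (1/√(2π))·e^{−d₁²/2} = 0.311388
Θ = −S·φ(d₁)·σ/(2√T) + r·K·e^{−rT}·N(−d₂) = −2.332672 + 1.861456 = -0.471216

price = 6.149783
Θ = -0.471216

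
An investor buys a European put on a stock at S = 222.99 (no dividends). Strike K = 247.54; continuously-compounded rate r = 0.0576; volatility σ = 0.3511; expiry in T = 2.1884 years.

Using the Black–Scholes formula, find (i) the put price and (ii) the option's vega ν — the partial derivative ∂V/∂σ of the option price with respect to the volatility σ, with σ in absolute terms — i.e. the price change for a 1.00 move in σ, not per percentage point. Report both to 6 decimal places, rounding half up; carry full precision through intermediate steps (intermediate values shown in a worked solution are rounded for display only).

σ√T = 0.3511·√2.1884 = 0.519391
d₁ = (ln(S/K) + (r+σ²/2)T) / (σ√T) = (ln(222.99/247.54) + (0.0576+0.3511²/2)·2.1884) / 0.519391 = (-0.104445 + 0.260935) / 0.519391 = 0.301295
d₂ = d₁ − σ√T = 0.301295 − 0.519391 = -0.218095
e^{−rT} = e^{−0.0576·2.1884} = 0.881569
N(−d₁) = 0.381595,  N(−d₂) = 0.586323
Put price V = K·e^{−rT}·N(−d₂) − S·N(−d₁) = 127.949454 − 85.091801 = 42.857654
φ(d₁) = (1/√(2π))·e^{−d₁²/2} = 0.381239
ν = S·φ(d₁)·√T = 125.761132

price = 42.857654
ν = 125.761132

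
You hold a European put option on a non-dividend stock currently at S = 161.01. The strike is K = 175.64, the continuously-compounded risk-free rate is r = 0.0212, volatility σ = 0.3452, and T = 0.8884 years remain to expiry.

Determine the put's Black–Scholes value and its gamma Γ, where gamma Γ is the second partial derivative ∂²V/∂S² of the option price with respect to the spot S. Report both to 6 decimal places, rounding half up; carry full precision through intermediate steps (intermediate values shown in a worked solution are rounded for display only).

σ√T = 0.3452·√0.8884 = 0.325368
d₁ = (ln(S/K) + (r+σ²/2)T) / (σ√T) = (ln(161.01/175.64) + (0.0212+0.3452²/2)·0.8884) / 0.325368 = (-0.086970 + 0.071766) / 0.325368 = -0.046728
d₂ = d₁ − σ√T = -0.046728 − 0.325368 = -0.372096
e^{−rT} = e^{−0.0212·0.8884} = 0.981342
N(−d₁) = 0.518635,  N(−d₂) = 0.645089
Put price V = K·e^{−rT}·N(−d₂) − S·N(−d₁) = 111.189474 − 83.505394 = 27.684081
φ(d₁) = (1/√(2π))·e^{−d₁²/2} = 0.398507
Γ = φ(d₁) / (S·σ·√T) = 0.007607

price = 27.684081
Γ = 0.007607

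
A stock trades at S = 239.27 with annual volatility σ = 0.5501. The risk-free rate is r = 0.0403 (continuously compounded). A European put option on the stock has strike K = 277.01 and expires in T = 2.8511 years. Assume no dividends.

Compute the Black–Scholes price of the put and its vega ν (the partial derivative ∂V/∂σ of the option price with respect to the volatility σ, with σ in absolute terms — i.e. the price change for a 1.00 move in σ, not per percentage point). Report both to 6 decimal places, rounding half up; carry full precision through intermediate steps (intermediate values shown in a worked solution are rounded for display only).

price = 90.831730
ν = 146.916389

σ√T = 0.5501·√2.8511 = 0.928855
d₁ = (ln(S/K) + (r+σ²/2)T) / (σ√T) = (ln(239.27/277.01) + (0.0403+0.5501²/2)·2.8511) / 0.928855 = (-0.146461 + 0.546285) / 0.928855 = 0.430448
d₂ = d₁ − σ√T = 0.430448 − 0.928855 = -0.498407
e^{−rT} = e^{−0.0403·2.8511} = 0.891456
N(−d₁) = 0.333435,  N(−d₂) = 0.690901
Put price V = K·e^{−rT}·N(−d₂) − S·N(−d₁) = 170.612667 − 79.780937 = 90.831730
φ(d₁) = (1/√(2π))·e^{−d₁²/2} = 0.363643
ν = S·φ(d₁)·√T = 146.916389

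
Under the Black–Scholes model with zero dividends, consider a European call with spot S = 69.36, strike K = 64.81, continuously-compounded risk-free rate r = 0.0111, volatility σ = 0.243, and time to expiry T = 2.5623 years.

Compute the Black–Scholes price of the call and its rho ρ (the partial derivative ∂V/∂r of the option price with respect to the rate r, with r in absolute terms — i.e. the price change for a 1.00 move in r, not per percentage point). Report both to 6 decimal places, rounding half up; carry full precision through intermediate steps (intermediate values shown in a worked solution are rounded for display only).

price = 13.695332
ρ = 84.118468

σ√T = 0.243·√2.5623 = 0.388975
d₁ = (ln(S/K) + (r+σ²/2)T) / (σ√T) = (ln(69.36/64.81) + (0.0111+0.243²/2)·2.5623) / 0.388975 = (0.067850 + 0.104092) / 0.388975 = 0.442041
d₂ = d₁ − σ√T = 0.442041 − 0.388975 = 0.053066
e^{−rT} = e^{−0.0111·2.5623} = 0.971959
N(d₁) = 0.670770,  N(d₂) = 0.521160
Call price V = S·N(d₁) − K·e^{−rT}·N(d₂) = 46.524613 − 32.829281 = 13.695332
ρ = K·T·e^{−rT}·N(d₂) = 84.118468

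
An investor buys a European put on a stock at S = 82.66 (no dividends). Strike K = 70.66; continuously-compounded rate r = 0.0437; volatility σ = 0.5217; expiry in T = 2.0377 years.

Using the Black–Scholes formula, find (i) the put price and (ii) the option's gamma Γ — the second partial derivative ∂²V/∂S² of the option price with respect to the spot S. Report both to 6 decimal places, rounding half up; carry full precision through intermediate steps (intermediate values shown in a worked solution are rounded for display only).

price = 13.472053
Γ = 0.005063

σ√T = 0.5217·√2.0377 = 0.744716
d₁ = (ln(S/K) + (r+σ²/2)T) / (σ√T) = (ln(82.66/70.66) + (0.0437+0.5217²/2)·2.0377) / 0.744716 = (0.156856 + 0.366349) / 0.744716 = 0.702556
d₂ = d₁ − σ√T = 0.702556 − 0.744716 = -0.042161
e^{−rT} = e^{−0.0437·2.0377} = 0.914802
N(−d₁) = 0.241166,  N(−d₂) = 0.516815
Put price V = K·e^{−rT}·N(−d₂) − S·N(−d₁) = 33.406856 − 19.934804 = 13.472053
φ(d₁) = (1/√(2π))·e^{−d₁²/2} = 0.311695
Γ = φ(d₁) / (S·σ·√T) = 0.005063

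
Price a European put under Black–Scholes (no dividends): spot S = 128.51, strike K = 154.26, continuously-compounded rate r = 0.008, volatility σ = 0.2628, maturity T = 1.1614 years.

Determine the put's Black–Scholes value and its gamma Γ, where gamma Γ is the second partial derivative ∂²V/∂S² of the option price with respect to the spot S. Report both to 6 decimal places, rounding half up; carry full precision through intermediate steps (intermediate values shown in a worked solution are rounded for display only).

σ√T = 0.2628·√1.1614 = 0.283215
d₁ = (ln(S/K) + (r+σ²/2)T) / (σ√T) = (ln(128.51/154.26) + (0.008+0.2628²/2)·1.1614) / 0.283215 = (-0.182633 + 0.049397) / 0.283215 = -0.470442
d₂ = d₁ − σ√T = -0.470442 − 0.283215 = -0.753657
e^{−rT} = e^{−0.008·1.1614} = 0.990752
N(−d₁) = 0.680980,  N(−d₂) = 0.774472
Put price V = K·e^{−rT}·N(−d₂) − S·N(−d₁) = 118.365226 − 87.512780 = 30.852445
φ(d₁) = (1/√(2π))·e^{−d₁²/2} = 0.357151
Γ = φ(d₁) / (S·σ·√T) = 0.009813

price = 30.852445
Γ = 0.009813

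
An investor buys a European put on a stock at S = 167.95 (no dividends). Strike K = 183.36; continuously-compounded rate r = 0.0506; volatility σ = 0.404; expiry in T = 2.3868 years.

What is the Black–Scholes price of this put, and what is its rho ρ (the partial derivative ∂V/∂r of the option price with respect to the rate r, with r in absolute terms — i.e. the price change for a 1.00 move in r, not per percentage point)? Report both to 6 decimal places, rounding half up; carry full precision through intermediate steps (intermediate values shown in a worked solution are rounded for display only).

price = 37.812729
ρ = -233.593327

σ√T = 0.404·√2.3868 = 0.624151
d₁ = (ln(S/K) + (r+σ²/2)T) / (σ√T) = (ln(167.95/183.36) + (0.0506+0.404²/2)·2.3868) / 0.624151 = (-0.087785 + 0.315554) / 0.624151 = 0.364926
d₂ = d₁ − σ√T = 0.364926 − 0.624151 = -0.259224
e^{−rT} = e^{−0.0506·2.3868} = 0.886236
N(−d₁) = 0.357583,  N(−d₂) = 0.602269
Put price V = K·e^{−rT}·N(−d₂) − S·N(−d₁) = 97.868831 − 60.056103 = 37.812729
ρ = −K·T·e^{−rT}·N(−d₂) = -233.593327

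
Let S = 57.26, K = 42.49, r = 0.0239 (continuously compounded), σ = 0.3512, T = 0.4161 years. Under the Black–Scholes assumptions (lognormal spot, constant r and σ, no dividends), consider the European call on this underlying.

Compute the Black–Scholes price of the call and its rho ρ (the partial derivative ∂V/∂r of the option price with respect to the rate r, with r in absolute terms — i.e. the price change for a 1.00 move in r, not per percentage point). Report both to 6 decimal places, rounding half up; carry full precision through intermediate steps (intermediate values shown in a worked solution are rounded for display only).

price = 15.632692
ρ = 15.647759

σ√T = 0.3512·√0.4161 = 0.226544
d₁ = (ln(S/K) + (r+σ²/2)T) / (σ√T) = (ln(57.26/42.49) + (0.0239+0.3512²/2)·0.4161) / 0.226544 = (0.298334 + 0.035606) / 0.226544 = 1.474058
d₂ = d₁ − σ√T = 1.474058 − 0.226544 = 1.247513
e^{−rT} = e^{−0.0239·0.4161} = 0.990104
N(d₁) = 0.929767,  N(d₂) = 0.893895
Call price V = S·N(d₁) − K·e^{−rT}·N(d₂) = 53.238456 − 37.605764 = 15.632692
ρ = K·T·e^{−rT}·N(d₂) = 15.647759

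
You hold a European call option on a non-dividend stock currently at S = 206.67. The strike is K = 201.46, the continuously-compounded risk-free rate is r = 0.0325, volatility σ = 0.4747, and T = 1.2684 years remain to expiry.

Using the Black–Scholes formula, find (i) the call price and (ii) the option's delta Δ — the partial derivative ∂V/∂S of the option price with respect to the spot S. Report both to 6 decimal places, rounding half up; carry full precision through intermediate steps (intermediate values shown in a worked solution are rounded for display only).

price = 49.146743
Δ = 0.652536

σ√T = 0.4747·√1.2684 = 0.534623
d₁ = (ln(S/K) + (r+σ²/2)T) / (σ√T) = (ln(206.67/201.46) + (0.0325+0.4747²/2)·1.2684) / 0.534623 = (0.025532 + 0.184134) / 0.534623 = 0.392176
d₂ = d₁ − σ√T = 0.392176 − 0.534623 = -0.142447
e^{−rT} = e^{−0.0325·1.2684} = 0.959615
N(d₁) = 0.652536,  N(d₂) = 0.443364
Call price V = S·N(d₁) − K·e^{−rT}·N(d₂) = 134.859595 − 85.712851 = 49.146743
Δ = N(d₁) = 0.652536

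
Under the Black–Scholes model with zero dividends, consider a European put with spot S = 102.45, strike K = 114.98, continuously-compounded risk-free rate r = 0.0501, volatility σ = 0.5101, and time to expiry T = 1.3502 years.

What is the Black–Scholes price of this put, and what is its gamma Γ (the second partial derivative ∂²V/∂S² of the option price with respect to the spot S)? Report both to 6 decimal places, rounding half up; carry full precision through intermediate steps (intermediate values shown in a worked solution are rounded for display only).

price = 27.041093
Γ = 0.006418

σ√T = 0.5101·√1.3502 = 0.592727
d₁ = (ln(S/K) + (r+σ²/2)T) / (σ√T) = (ln(102.45/114.98) + (0.0501+0.5101²/2)·1.3502) / 0.592727 = (-0.115383 + 0.243307) / 0.592727 = 0.215823
d₂ = d₁ − σ√T = 0.215823 − 0.592727 = -0.376903
e^{−rT} = e^{−0.0501·1.3502} = 0.934592
N(−d₁) = 0.414563,  N(−d₂) = 0.646877
Put price V = K·e^{−rT}·N(−d₂) − S·N(−d₁) = 69.513055 − 42.471962 = 27.041093
φ(d₁) = (1/√(2π))·e^{−d₁²/2} = 0.389758
Γ = φ(d₁) / (S·σ·√T) = 0.006418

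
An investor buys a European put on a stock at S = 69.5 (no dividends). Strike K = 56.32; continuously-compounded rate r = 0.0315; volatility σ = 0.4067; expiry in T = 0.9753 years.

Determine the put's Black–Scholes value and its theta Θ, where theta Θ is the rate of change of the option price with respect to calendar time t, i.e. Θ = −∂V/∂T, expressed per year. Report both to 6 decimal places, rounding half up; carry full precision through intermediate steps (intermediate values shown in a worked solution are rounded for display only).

price = 4.128670
Θ = -3.549537

σ√T = 0.4067·√0.9753 = 0.401646
d₁ = (ln(S/K) + (r+σ²/2)T) / (σ√T) = (ln(69.5/56.32) + (0.0315+0.4067²/2)·0.9753) / 0.401646 = (0.210277 + 0.111382) / 0.401646 = 0.800852
d₂ = d₁ − σ√T = 0.800852 − 0.401646 = 0.399206
e^{−rT} = e^{−0.0315·0.9753} = 0.969745
N(−d₁) = 0.211609,  N(−d₂) = 0.344871
Put price V = K·e^{−rT}·N(−d₂) − S·N(−d₁) = 18.835482 − 14.706812 = 4.128670
φ(d₁) = (1/√(2π))·e^{−d₁²/2} = 0.289494
Θ = −S·φ(d₁)·σ/(2√T) + r·K·e^{−rT}·N(−d₂) = −4.142855 + 0.593318 = -3.549537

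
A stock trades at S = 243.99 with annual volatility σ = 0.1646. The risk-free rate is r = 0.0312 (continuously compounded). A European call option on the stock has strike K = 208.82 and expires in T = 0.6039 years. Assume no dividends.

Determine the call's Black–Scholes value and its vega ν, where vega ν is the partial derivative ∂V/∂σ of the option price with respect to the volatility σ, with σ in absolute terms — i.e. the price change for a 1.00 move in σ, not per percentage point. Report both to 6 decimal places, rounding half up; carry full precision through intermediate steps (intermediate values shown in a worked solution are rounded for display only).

price = 40.200345
ν = 27.281785

σ√T = 0.1646·√0.6039 = 0.127912
d₁ = (ln(S/K) + (r+σ²/2)T) / (σ√T) = (ln(243.99/208.82) + (0.0312+0.1646²/2)·0.6039) / 0.127912 = (0.155655 + 0.027022) / 0.127912 = 1.428143
d₂ = d₁ − σ√T = 1.428143 − 0.127912 = 1.300231
e^{−rT} = e^{−0.0312·0.6039} = 0.981335
N(d₁) = 0.923375,  N(d₂) = 0.903239
Call price V = S·N(d₁) − K·e^{−rT}·N(d₂) = 225.294178 − 185.093833 = 40.200345
φ(d₁) = (1/√(2π))·e^{−d₁²/2} = 0.143886
ν = S·φ(d₁)·√T = 27.281785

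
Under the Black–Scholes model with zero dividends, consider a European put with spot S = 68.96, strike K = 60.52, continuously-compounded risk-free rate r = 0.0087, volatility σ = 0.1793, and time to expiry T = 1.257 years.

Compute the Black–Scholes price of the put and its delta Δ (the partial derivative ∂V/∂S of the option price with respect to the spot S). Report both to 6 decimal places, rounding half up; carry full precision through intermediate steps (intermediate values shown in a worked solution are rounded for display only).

σ√T = 0.1793·√1.257 = 0.201024
d₁ = (ln(S/K) + (r+σ²/2)T) / (σ√T) = (ln(68.96/60.52) + (0.0087+0.1793²/2)·1.257) / 0.201024 = (0.130553 + 0.031141) / 0.201024 = 0.804352
d₂ = d₁ − σ√T = 0.804352 − 0.201024 = 0.603327
e^{−rT} = e^{−0.0087·1.257} = 0.989124
N(−d₁) = 0.210597,  N(−d₂) = 0.273145
Put price V = K·e^{−rT}·N(−d₂) − S·N(−d₁) = 16.350967 − 14.522769 = 1.828198
Δ = −N(−d₁) = -0.210597

price = 1.828198
Δ = -0.210597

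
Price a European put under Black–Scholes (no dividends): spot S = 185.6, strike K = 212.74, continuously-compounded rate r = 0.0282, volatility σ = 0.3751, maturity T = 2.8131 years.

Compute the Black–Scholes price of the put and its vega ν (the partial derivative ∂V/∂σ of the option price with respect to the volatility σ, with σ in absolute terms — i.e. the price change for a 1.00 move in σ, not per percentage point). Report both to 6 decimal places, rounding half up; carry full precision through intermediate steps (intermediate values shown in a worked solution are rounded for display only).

price = 52.819462
ν = 121.118766

σ√T = 0.3751·√2.8131 = 0.629129
d₁ = (ln(S/K) + (r+σ²/2)T) / (σ√T) = (ln(185.6/212.74) + (0.0282+0.3751²/2)·2.8131) / 0.629129 = (-0.136477 + 0.277231) / 0.629129 = 0.223729
d₂ = d₁ − σ√T = 0.223729 − 0.629129 = -0.405400
e^{−rT} = e^{−0.0282·2.8131} = 0.923736
N(−d₁) = 0.411484,  N(−d₂) = 0.657408
Put price V = K·e^{−rT}·N(−d₂) − S·N(−d₁) = 129.190944 − 76.371482 = 52.819462
φ(d₁) = (1/√(2π))·e^{−d₁²/2} = 0.389082
ν = S·φ(d₁)·√T = 121.118766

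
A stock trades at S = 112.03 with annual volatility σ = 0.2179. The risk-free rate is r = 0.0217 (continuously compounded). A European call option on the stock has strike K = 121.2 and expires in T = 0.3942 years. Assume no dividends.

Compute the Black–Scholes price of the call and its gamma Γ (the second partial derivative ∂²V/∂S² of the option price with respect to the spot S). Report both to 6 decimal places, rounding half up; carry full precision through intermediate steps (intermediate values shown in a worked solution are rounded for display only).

σ√T = 0.2179·√0.3942 = 0.136809
d₁ = (ln(S/K) + (r+σ²/2)T) / (σ√T) = (ln(112.03/121.2) + (0.0217+0.2179²/2)·0.3942) / 0.136809 = (-0.078675 + 0.017913) / 0.136809 = -0.444143
d₂ = d₁ − σ√T = -0.444143 − 0.136809 = -0.580952
e^{−rT} = e^{−0.0217·0.3942} = 0.991482
N(d₁) = 0.328470,  N(d₂) = 0.280636
Call price V = S·N(d₁) − K·e^{−rT}·N(d₂) = 36.798458 − 33.723417 = 3.075041
φ(d₁) = (1/√(2π))·e^{−d₁²/2} = 0.361472
Γ = φ(d₁) / (S·σ·√T) = 0.023584

price = 3.075041
Γ = 0.023584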